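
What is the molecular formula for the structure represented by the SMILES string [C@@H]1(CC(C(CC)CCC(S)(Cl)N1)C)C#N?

C11H19ClN2S

Heavy atoms from the SMILES: 11 C, 1 Cl, 2 N, 1 S.
Implicit hydrogens by atom environment:
  4 × C: 2 H each → 8
  3 × C: 1 H each → 3
  2 × C: 3 H each → 6
  2 × C: no H
  1 × Cl: no H
  1 × N: 1 H
  1 × N: no H
  1 × S: 1 H
  Total hydrogens = 19.
Molecular formula: C11H19ClN2S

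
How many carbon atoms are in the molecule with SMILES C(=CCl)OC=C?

4

The symbol for carbon appears 4 times in the SMILES. (Cl is a single chlorine, not C + l.)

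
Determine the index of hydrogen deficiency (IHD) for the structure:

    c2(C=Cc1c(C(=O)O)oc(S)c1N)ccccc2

Molecular formula from the SMILES: C13H11NO3S.
DoU = (2C + 2 + N − H − X)/2 = (2·13 + 2 + 1 − 11 − 0)/2 = 18/2 = 9.
(Structurally: 2 ring(s) + 7 π bond(s) = 9.)

9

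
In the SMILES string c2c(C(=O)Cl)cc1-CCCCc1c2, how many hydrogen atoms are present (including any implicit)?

11

Hydrogens are implicit in SMILES; fill each atom to its normal valence:
  4 × C: 2 H each → 8
  3 × C (aromatic): 1 H each → 3
  3 × C (aromatic): no H
  1 × C: no H
  1 × Cl: no H
  1 × O: no H
  Total hydrogens = 11.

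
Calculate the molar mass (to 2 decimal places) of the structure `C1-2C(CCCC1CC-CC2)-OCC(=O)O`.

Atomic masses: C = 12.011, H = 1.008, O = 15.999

Molecular formula: C12H20O3.
M = 12×12.011 + 20×1.008 + 3×15.999 = 212.29 g/mol.

212.29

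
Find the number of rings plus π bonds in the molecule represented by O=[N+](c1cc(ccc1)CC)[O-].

Molecular formula from the SMILES: C8H9NO2.
DoU = (2C + 2 + N − H − X)/2 = (2·8 + 2 + 1 − 9 − 0)/2 = 10/2 = 5.
(Structurally: 1 ring(s) + 4 π bond(s) = 5.)

5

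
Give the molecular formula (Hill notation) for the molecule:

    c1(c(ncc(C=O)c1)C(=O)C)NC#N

Heavy atoms from the SMILES: 9 C, 3 N, 2 O.
Implicit hydrogens by atom environment:
  3 × C (aromatic): no H
  2 × C (aromatic): 1 H each → 2
  2 × C: no H
  2 × O: no H
  1 × C: 3 H
  1 × C: 1 H
  1 × N: 1 H
  1 × N (aromatic): no H
  1 × N: no H
  Total hydrogens = 7.
Molecular formula: C9H7N3O2

C9H7N3O2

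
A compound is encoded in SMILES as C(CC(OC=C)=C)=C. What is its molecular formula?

C7H10O

Heavy atoms from the SMILES: 7 C, 1 O.
Implicit hydrogens by atom environment:
  4 × C: 2 H each → 8
  2 × C: 1 H each → 2
  1 × C: no H
  1 × O: no H
  Total hydrogens = 10.
Molecular formula: C7H10O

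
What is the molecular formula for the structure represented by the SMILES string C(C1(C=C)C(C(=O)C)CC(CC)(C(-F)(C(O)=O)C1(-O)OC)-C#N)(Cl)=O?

C16H19ClFNO6

Heavy atoms from the SMILES: 16 C, 1 Cl, 1 F, 1 N, 6 O.
Implicit hydrogens by atom environment:
  8 × C: no H
  4 × O: no H
  3 × C: 3 H each → 9
  3 × C: 2 H each → 6
  2 × C: 1 H each → 2
  2 × O: 1 H each → 2
  1 × Cl: no H
  1 × F: no H
  1 × N: no H
  Total hydrogens = 19.
Molecular formula: C16H19ClFNO6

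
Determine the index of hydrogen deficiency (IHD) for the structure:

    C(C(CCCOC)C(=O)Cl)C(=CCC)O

Molecular formula from the SMILES: C11H19ClO3.
DoU = (2C + 2 + N − H − X)/2 = (2·11 + 2 + 0 − 19 − 1)/2 = 4/2 = 2.
(Structurally: 0 ring(s) + 2 π bond(s) = 2.)

2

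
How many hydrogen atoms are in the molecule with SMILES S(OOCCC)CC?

Hydrogens are implicit in SMILES; fill each atom to its normal valence:
  3 × C: 2 H each → 6
  2 × C: 3 H each → 6
  2 × O: no H
  1 × S: no H
  Total hydrogens = 12.

12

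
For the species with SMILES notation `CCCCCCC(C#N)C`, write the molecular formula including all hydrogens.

Heavy atoms from the SMILES: 9 C, 1 N.
Implicit hydrogens by atom environment:
  5 × C: 2 H each → 10
  2 × C: 3 H each → 6
  1 × C: 1 H
  1 × C: no H
  1 × N: no H
  Total hydrogens = 17.
Molecular formula: C9H17N

C9H17N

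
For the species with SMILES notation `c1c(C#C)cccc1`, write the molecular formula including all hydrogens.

Heavy atoms from the SMILES: 8 C.
Implicit hydrogens by atom environment:
  5 × C (aromatic): 1 H each → 5
  1 × C: 1 H
  1 × C (aromatic): no H
  1 × C: no H
  Total hydrogens = 6.
Molecular formula: C8H6

C8H6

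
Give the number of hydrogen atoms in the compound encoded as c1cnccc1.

Hydrogens are implicit in SMILES; fill each atom to its normal valence:
  5 × C (aromatic): 1 H each → 5
  1 × N (aromatic): no H
  Total hydrogens = 5.

5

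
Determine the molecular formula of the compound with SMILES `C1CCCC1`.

C5H10

Heavy atoms from the SMILES: 5 C.
Implicit hydrogens by atom environment:
  5 × C: 2 H each → 10
  Total hydrogens = 10.
Molecular formula: C5H10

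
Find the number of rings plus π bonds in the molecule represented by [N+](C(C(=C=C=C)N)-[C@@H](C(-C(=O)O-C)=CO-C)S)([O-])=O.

Molecular formula from the SMILES: C11H14N2O5S.
DoU = (2C + 2 + N − H − X)/2 = (2·11 + 2 + 2 − 14 − 0)/2 = 12/2 = 6.
(Structurally: 0 ring(s) + 6 π bond(s) = 6.)

6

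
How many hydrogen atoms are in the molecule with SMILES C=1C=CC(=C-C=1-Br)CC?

9

Hydrogens are implicit in SMILES; fill each atom to its normal valence:
  4 × C (aromatic): 1 H each → 4
  2 × C (aromatic): no H
  1 × Br: no H
  1 × C: 3 H
  1 × C: 2 H
  Total hydrogens = 9.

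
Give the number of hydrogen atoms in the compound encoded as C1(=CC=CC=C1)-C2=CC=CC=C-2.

10

Hydrogens are implicit in SMILES; fill each atom to its normal valence:
  10 × C (aromatic): 1 H each → 10
  2 × C (aromatic): no H
  Total hydrogens = 10.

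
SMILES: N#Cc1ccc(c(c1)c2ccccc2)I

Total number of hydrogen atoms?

Hydrogens are implicit in SMILES; fill each atom to its normal valence:
  8 × C (aromatic): 1 H each → 8
  4 × C (aromatic): no H
  1 × C: no H
  1 × I: no H
  1 × N: no H
  Total hydrogens = 8.

8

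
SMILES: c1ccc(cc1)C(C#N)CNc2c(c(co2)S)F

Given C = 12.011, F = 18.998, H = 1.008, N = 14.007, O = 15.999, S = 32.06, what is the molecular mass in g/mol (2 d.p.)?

Molecular formula: C13H11FN2OS.
M = 13×12.011 + 1×18.998 + 11×1.008 + 2×14.007 + 1×15.999 + 1×32.06 = 262.30 g/mol.

262.30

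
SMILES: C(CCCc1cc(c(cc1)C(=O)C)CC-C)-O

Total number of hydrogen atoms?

Hydrogens are implicit in SMILES; fill each atom to its normal valence:
  6 × C: 2 H each → 12
  3 × C (aromatic): 1 H each → 3
  3 × C (aromatic): no H
  2 × C: 3 H each → 6
  1 × C: no H
  1 × O: 1 H
  1 × O: no H
  Total hydrogens = 22.

22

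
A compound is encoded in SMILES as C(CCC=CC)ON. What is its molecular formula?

Heavy atoms from the SMILES: 6 C, 1 N, 1 O.
Implicit hydrogens by atom environment:
  3 × C: 2 H each → 6
  2 × C: 1 H each → 2
  1 × C: 3 H
  1 × N: 2 H
  1 × O: no H
  Total hydrogens = 13.
Molecular formula: C6H13NO

C6H13NO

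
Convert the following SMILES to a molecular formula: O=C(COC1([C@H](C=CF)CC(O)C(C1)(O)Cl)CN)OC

Heavy atoms from the SMILES: 12 C, 1 Cl, 1 F, 1 N, 5 O.
Implicit hydrogens by atom environment:
  4 × C: 2 H each → 8
  4 × C: 1 H each → 4
  3 × C: no H
  3 × O: no H
  2 × O: 1 H each → 2
  1 × C: 3 H
  1 × Cl: no H
  1 × F: no H
  1 × N: 2 H
  Total hydrogens = 19.
Molecular formula: C12H19ClFNO5

C12H19ClFNO5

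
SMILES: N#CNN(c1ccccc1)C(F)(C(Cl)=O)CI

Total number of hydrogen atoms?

Hydrogens are implicit in SMILES; fill each atom to its normal valence:
  5 × C (aromatic): 1 H each → 5
  3 × C: no H
  2 × N: no H
  1 × C: 2 H
  1 × C (aromatic): no H
  1 × Cl: no H
  1 × F: no H
  1 × I: no H
  1 × N: 1 H
  1 × O: no H
  Total hydrogens = 8.

8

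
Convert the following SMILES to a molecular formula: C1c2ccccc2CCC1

Heavy atoms from the SMILES: 10 C.
Implicit hydrogens by atom environment:
  4 × C: 2 H each → 8
  4 × C (aromatic): 1 H each → 4
  2 × C (aromatic): no H
  Total hydrogens = 12.
Molecular formula: C10H12

C10H12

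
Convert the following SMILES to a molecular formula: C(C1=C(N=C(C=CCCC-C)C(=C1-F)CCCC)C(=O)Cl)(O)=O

C17H21ClFNO3

Heavy atoms from the SMILES: 17 C, 1 Cl, 1 F, 1 N, 3 O.
Implicit hydrogens by atom environment:
  6 × C: 2 H each → 12
  5 × C (aromatic): no H
  2 × C: 3 H each → 6
  2 × C: 1 H each → 2
  2 × C: no H
  2 × O: no H
  1 × Cl: no H
  1 × F: no H
  1 × N (aromatic): no H
  1 × O: 1 H
  Total hydrogens = 21.
Molecular formula: C17H21ClFNO3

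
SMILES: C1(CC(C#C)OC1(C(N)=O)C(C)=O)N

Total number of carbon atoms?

The symbol for carbon appears 9 times in the SMILES.

9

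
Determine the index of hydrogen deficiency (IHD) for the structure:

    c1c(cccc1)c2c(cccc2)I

8

Molecular formula from the SMILES: C12H9I.
DoU = (2C + 2 + N − H − X)/2 = (2·12 + 2 + 0 − 9 − 1)/2 = 16/2 = 8.
(Structurally: 2 ring(s) + 6 π bond(s) = 8.)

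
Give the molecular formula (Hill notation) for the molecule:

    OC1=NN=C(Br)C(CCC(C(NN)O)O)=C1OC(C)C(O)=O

C11H17BrN4O6

Heavy atoms from the SMILES: 1 Br, 11 C, 4 N, 6 O.
Implicit hydrogens by atom environment:
  4 × C (aromatic): no H
  4 × O: 1 H each → 4
  3 × C: 1 H each → 3
  2 × C: 2 H each → 4
  2 × N (aromatic): no H
  2 × O: no H
  1 × Br: no H
  1 × C: 3 H
  1 × C: no H
  1 × N: 2 H
  1 × N: 1 H
  Total hydrogens = 17.
Molecular formula: C11H17BrN4O6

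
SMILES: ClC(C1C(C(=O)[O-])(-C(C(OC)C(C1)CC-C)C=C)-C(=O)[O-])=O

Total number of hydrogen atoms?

Hydrogens are implicit in SMILES; fill each atom to its normal valence:
  5 × C: 1 H each → 5
  4 × C: 2 H each → 8
  4 × C: no H
  4 × O: no H
  2 × C: 3 H each → 6
  2 × O (charge -1): no H
  1 × Cl: no H
  Total hydrogens = 19.

19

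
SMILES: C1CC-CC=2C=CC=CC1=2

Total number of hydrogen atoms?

Hydrogens are implicit in SMILES; fill each atom to its normal valence:
  4 × C: 2 H each → 8
  4 × C (aromatic): 1 H each → 4
  2 × C (aromatic): no H
  Total hydrogens = 12.

12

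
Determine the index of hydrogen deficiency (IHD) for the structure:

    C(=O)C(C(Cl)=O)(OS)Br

Molecular formula from the SMILES: C3H2BrClO3S.
DoU = (2C + 2 + N − H − X)/2 = (2·3 + 2 + 0 − 2 − 2)/2 = 4/2 = 2.
(Structurally: 0 ring(s) + 2 π bond(s) = 2.)

2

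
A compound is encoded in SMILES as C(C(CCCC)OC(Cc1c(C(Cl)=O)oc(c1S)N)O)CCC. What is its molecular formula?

C16H26ClNO4S

Heavy atoms from the SMILES: 16 C, 1 Cl, 1 N, 4 O, 1 S.
Implicit hydrogens by atom environment:
  7 × C: 2 H each → 14
  4 × C (aromatic): no H
  2 × C: 3 H each → 6
  2 × C: 1 H each → 2
  2 × O: no H
  1 × C: no H
  1 × Cl: no H
  1 × N: 2 H
  1 × O: 1 H
  1 × O (aromatic): no H
  1 × S: 1 H
  Total hydrogens = 26.
Molecular formula: C16H26ClNO4S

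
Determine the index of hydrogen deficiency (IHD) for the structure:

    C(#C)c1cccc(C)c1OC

Molecular formula from the SMILES: C10H10O.
DoU = (2C + 2 + N − H − X)/2 = (2·10 + 2 + 0 − 10 − 0)/2 = 12/2 = 6.
(Structurally: 1 ring(s) + 5 π bond(s) = 6.)

6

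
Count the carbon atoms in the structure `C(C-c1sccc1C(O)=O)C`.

The symbol for carbon appears 8 times in the SMILES. Lowercase c denotes aromatic carbon and counts toward C.

8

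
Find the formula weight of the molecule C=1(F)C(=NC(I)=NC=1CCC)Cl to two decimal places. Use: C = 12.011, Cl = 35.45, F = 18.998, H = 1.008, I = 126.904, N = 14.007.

Molecular formula: C7H7ClFIN2.
M = 7×12.011 + 1×35.45 + 1×18.998 + 7×1.008 + 1×126.904 + 2×14.007 = 300.50 g/mol.

300.50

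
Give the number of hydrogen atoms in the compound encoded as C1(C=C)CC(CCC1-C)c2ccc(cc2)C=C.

Hydrogens are implicit in SMILES; fill each atom to its normal valence:
  5 × C: 2 H each → 10
  5 × C: 1 H each → 5
  4 × C (aromatic): 1 H each → 4
  2 × C (aromatic): no H
  1 × C: 3 H
  Total hydrogens = 22.

22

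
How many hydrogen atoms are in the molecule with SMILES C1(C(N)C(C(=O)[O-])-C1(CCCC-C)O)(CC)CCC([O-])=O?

Hydrogens are implicit in SMILES; fill each atom to its normal valence:
  7 × C: 2 H each → 14
  4 × C: no H
  2 × C: 3 H each → 6
  2 × C: 1 H each → 2
  2 × O: no H
  2 × O (charge -1): no H
  1 × N: 2 H
  1 × O: 1 H
  Total hydrogens = 25.

25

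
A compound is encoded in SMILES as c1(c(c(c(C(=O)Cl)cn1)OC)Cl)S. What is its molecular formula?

Heavy atoms from the SMILES: 7 C, 2 Cl, 1 N, 2 O, 1 S.
Implicit hydrogens by atom environment:
  4 × C (aromatic): no H
  2 × Cl: no H
  2 × O: no H
  1 × C: 3 H
  1 × C (aromatic): 1 H
  1 × C: no H
  1 × N (aromatic): no H
  1 × S: 1 H
  Total hydrogens = 5.
Molecular formula: C7H5Cl2NO2S

C7H5Cl2NO2S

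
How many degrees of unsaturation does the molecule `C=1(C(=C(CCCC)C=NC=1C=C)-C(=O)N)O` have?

6

Molecular formula from the SMILES: C12H16N2O2.
DoU = (2C + 2 + N − H − X)/2 = (2·12 + 2 + 2 − 16 − 0)/2 = 12/2 = 6.
(Structurally: 1 ring(s) + 5 π bond(s) = 6.)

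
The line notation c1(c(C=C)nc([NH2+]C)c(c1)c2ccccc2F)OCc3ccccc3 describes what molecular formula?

C21H20FN2O+

Heavy atoms from the SMILES: 21 C, 1 F, 2 N, 1 O.
Implicit hydrogens by atom environment:
  10 × C (aromatic): 1 H each → 10
  7 × C (aromatic): no H
  2 × C: 2 H each → 4
  1 × C: 3 H
  1 × C: 1 H
  1 × F: no H
  1 × N (charge +1): 2 H
  1 × N (aromatic): no H
  1 × O: no H
  Total hydrogens = 20.
Net charge +1.
Molecular formula: C21H20FN2O+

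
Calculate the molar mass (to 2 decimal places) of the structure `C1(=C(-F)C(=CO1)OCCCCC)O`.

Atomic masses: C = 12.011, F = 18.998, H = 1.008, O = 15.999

188.20

Molecular formula: C9H13FO3.
M = 9×12.011 + 1×18.998 + 13×1.008 + 3×15.999 = 188.20 g/mol.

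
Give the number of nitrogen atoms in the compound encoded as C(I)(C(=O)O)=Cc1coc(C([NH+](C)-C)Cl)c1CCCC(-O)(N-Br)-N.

The symbol for nitrogen appears 3 times in the SMILES.

3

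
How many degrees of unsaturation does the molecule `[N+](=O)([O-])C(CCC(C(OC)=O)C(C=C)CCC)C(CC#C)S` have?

Molecular formula from the SMILES: C16H25NO4S.
DoU = (2C + 2 + N − H − X)/2 = (2·16 + 2 + 1 − 25 − 0)/2 = 10/2 = 5.
(Structurally: 0 ring(s) + 5 π bond(s) = 5.)

5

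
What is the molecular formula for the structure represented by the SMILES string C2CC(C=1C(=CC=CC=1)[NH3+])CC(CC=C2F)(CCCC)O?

Heavy atoms from the SMILES: 18 C, 1 F, 1 N, 1 O.
Implicit hydrogens by atom environment:
  7 × C: 2 H each → 14
  4 × C (aromatic): 1 H each → 4
  2 × C: 1 H each → 2
  2 × C: no H
  2 × C (aromatic): no H
  1 × C: 3 H
  1 × F: no H
  1 × N (charge +1): 3 H
  1 × O: 1 H
  Total hydrogens = 27.
Net charge +1.
Molecular formula: C18H27FNO+

C18H27FNO+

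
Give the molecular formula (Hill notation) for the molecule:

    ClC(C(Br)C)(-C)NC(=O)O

C5H9BrClNO2

Heavy atoms from the SMILES: 1 Br, 5 C, 1 Cl, 1 N, 2 O.
Implicit hydrogens by atom environment:
  2 × C: 3 H each → 6
  2 × C: no H
  1 × Br: no H
  1 × C: 1 H
  1 × Cl: no H
  1 × N: 1 H
  1 × O: 1 H
  1 × O: no H
  Total hydrogens = 9.
Molecular formula: C5H9BrClNO2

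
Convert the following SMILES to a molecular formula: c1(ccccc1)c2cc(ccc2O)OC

C13H12O2

Heavy atoms from the SMILES: 13 C, 2 O.
Implicit hydrogens by atom environment:
  8 × C (aromatic): 1 H each → 8
  4 × C (aromatic): no H
  1 × C: 3 H
  1 × O: 1 H
  1 × O: no H
  Total hydrogens = 12.
Molecular formula: C13H12O2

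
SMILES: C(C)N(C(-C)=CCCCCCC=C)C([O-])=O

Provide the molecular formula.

C13H22NO2-

Heavy atoms from the SMILES: 13 C, 1 N, 2 O.
Implicit hydrogens by atom environment:
  7 × C: 2 H each → 14
  2 × C: 3 H each → 6
  2 × C: 1 H each → 2
  2 × C: no H
  1 × N: no H
  1 × O: no H
  1 × O (charge -1): no H
  Total hydrogens = 22.
Net charge -1.
Molecular formula: C13H22NO2-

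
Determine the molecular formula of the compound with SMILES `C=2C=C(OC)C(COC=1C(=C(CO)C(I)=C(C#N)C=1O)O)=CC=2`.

C16H14INO5

Heavy atoms from the SMILES: 16 C, 1 I, 1 N, 5 O.
Implicit hydrogens by atom environment:
  8 × C (aromatic): no H
  4 × C (aromatic): 1 H each → 4
  3 × O: 1 H each → 3
  2 × C: 2 H each → 4
  2 × O: no H
  1 × C: 3 H
  1 × C: no H
  1 × I: no H
  1 × N: no H
  Total hydrogens = 14.
Molecular formula: C16H14INO5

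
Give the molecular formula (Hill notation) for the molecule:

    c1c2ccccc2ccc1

Heavy atoms from the SMILES: 10 C.
Implicit hydrogens by atom environment:
  8 × C (aromatic): 1 H each → 8
  2 × C (aromatic): no H
  Total hydrogens = 8.
Molecular formula: C10H8

C10H8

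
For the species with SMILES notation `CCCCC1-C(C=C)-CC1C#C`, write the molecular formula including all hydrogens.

C12H18

Heavy atoms from the SMILES: 12 C.
Implicit hydrogens by atom environment:
  5 × C: 2 H each → 10
  5 × C: 1 H each → 5
  1 × C: 3 H
  1 × C: no H
  Total hydrogens = 18.
Molecular formula: C12H18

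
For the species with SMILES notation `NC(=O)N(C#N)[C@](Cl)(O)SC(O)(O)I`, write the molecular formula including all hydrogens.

C4H5ClIN3O4S

Heavy atoms from the SMILES: 4 C, 1 Cl, 1 I, 3 N, 4 O, 1 S.
Implicit hydrogens by atom environment:
  4 × C: no H
  3 × O: 1 H each → 3
  2 × N: no H
  1 × Cl: no H
  1 × I: no H
  1 × N: 2 H
  1 × O: no H
  1 × S: no H
  Total hydrogens = 5.
Molecular formula: C4H5ClIN3O4S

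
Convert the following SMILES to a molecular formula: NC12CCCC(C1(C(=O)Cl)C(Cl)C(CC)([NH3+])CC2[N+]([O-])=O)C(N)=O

Heavy atoms from the SMILES: 14 C, 2 Cl, 4 N, 4 O.
Implicit hydrogens by atom environment:
  5 × C: 2 H each → 10
  5 × C: no H
  3 × C: 1 H each → 3
  3 × O: no H
  2 × Cl: no H
  2 × N: 2 H each → 4
  1 × C: 3 H
  1 × N (charge +1): 3 H
  1 × N (charge +1): no H
  1 × O (charge -1): no H
  Total hydrogens = 23.
Net charge +1.
Molecular formula: C14H23Cl2N4O4+

C14H23Cl2N4O4+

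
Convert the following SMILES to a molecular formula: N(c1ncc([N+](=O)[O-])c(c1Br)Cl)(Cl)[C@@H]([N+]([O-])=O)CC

C8H7BrCl2N4O4

Heavy atoms from the SMILES: 1 Br, 8 C, 2 Cl, 4 N, 4 O.
Implicit hydrogens by atom environment:
  4 × C (aromatic): no H
  2 × Cl: no H
  2 × N (charge +1): no H
  2 × O: no H
  2 × O (charge -1): no H
  1 × Br: no H
  1 × C: 3 H
  1 × C: 2 H
  1 × C (aromatic): 1 H
  1 × C: 1 H
  1 × N (aromatic): no H
  1 × N: no H
  Total hydrogens = 7.
Molecular formula: C8H7BrCl2N4O4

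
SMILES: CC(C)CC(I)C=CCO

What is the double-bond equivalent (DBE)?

1

Molecular formula from the SMILES: C8H15IO.
DoU = (2C + 2 + N − H − X)/2 = (2·8 + 2 + 0 − 15 − 1)/2 = 2/2 = 1.
(Structurally: 0 ring(s) + 1 π bond(s) = 1.)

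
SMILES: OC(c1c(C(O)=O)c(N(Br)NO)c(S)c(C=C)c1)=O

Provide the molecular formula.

Heavy atoms from the SMILES: 1 Br, 10 C, 2 N, 5 O, 1 S.
Implicit hydrogens by atom environment:
  5 × C (aromatic): no H
  3 × O: 1 H each → 3
  2 × C: no H
  2 × O: no H
  1 × Br: no H
  1 × C: 2 H
  1 × C (aromatic): 1 H
  1 × C: 1 H
  1 × N: 1 H
  1 × N: no H
  1 × S: 1 H
  Total hydrogens = 9.
Molecular formula: C10H9BrN2O5S

C10H9BrN2O5S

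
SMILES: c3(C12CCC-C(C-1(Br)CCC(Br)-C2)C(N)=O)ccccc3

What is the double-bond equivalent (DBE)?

Molecular formula from the SMILES: C17H21Br2NO.
DoU = (2C + 2 + N − H − X)/2 = (2·17 + 2 + 1 − 21 − 2)/2 = 14/2 = 7.
(Structurally: 3 ring(s) + 4 π bond(s) = 7.)

7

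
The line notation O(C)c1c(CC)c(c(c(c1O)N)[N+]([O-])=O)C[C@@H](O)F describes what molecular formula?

C11H15FN2O5

Heavy atoms from the SMILES: 11 C, 1 F, 2 N, 5 O.
Implicit hydrogens by atom environment:
  6 × C (aromatic): no H
  2 × C: 3 H each → 6
  2 × C: 2 H each → 4
  2 × O: 1 H each → 2
  2 × O: no H
  1 × C: 1 H
  1 × F: no H
  1 × N: 2 H
  1 × N (charge +1): no H
  1 × O (charge -1): no H
  Total hydrogens = 15.
Molecular formula: C11H15FN2O5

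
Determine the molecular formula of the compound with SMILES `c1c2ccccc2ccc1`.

C10H8

Heavy atoms from the SMILES: 10 C.
Implicit hydrogens by atom environment:
  8 × C (aromatic): 1 H each → 8
  2 × C (aromatic): no H
  Total hydrogens = 8.
Molecular formula: C10H8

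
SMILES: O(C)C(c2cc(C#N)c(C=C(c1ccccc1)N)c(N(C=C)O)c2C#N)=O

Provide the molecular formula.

Heavy atoms from the SMILES: 20 C, 4 N, 3 O.
Implicit hydrogens by atom environment:
  6 × C (aromatic): 1 H each → 6
  6 × C (aromatic): no H
  4 × C: no H
  3 × N: no H
  2 × C: 1 H each → 2
  2 × O: no H
  1 × C: 3 H
  1 × C: 2 H
  1 × N: 2 H
  1 × O: 1 H
  Total hydrogens = 16.
Molecular formula: C20H16N4O3

C20H16N4O3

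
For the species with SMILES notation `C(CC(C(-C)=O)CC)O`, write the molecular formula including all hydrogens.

Heavy atoms from the SMILES: 7 C, 2 O.
Implicit hydrogens by atom environment:
  3 × C: 2 H each → 6
  2 × C: 3 H each → 6
  1 × C: 1 H
  1 × C: no H
  1 × O: 1 H
  1 × O: no H
  Total hydrogens = 14.
Molecular formula: C7H14O2

C7H14O2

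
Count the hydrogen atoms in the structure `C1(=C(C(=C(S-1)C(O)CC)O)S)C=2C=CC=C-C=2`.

14

Hydrogens are implicit in SMILES; fill each atom to its normal valence:
  5 × C (aromatic): 1 H each → 5
  5 × C (aromatic): no H
  2 × O: 1 H each → 2
  1 × C: 3 H
  1 × C: 2 H
  1 × C: 1 H
  1 × S: 1 H
  1 × S (aromatic): no H
  Total hydrogens = 14.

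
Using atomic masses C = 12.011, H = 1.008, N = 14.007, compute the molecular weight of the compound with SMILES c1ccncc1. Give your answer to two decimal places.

79.10

Molecular formula: C5H5N.
M = 5×12.011 + 5×1.008 + 1×14.007 = 79.10 g/mol.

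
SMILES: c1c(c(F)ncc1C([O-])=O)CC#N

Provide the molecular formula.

C8H4FN2O2-

Heavy atoms from the SMILES: 8 C, 1 F, 2 N, 2 O.
Implicit hydrogens by atom environment:
  3 × C (aromatic): no H
  2 × C (aromatic): 1 H each → 2
  2 × C: no H
  1 × C: 2 H
  1 × F: no H
  1 × N (aromatic): no H
  1 × N: no H
  1 × O: no H
  1 × O (charge -1): no H
  Total hydrogens = 4.
Net charge -1.
Molecular formula: C8H4FN2O2-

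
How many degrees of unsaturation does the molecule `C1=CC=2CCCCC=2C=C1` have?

Molecular formula from the SMILES: C10H12.
DoU = (2C + 2 + N − H − X)/2 = (2·10 + 2 + 0 − 12 − 0)/2 = 10/2 = 5.
(Structurally: 2 ring(s) + 3 π bond(s) = 5.)

5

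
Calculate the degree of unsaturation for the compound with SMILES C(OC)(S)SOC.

0

Molecular formula from the SMILES: C3H8O2S2.
DoU = (2C + 2 + N − H − X)/2 = (2·3 + 2 + 0 − 8 − 0)/2 = 0/2 = 0.
(Structurally: 0 ring(s) + 0 π bond(s) = 0.)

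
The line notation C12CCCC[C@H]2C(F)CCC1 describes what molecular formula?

C10H17F

Heavy atoms from the SMILES: 10 C, 1 F.
Implicit hydrogens by atom environment:
  7 × C: 2 H each → 14
  3 × C: 1 H each → 3
  1 × F: no H
  Total hydrogens = 17.
Molecular formula: C10H17F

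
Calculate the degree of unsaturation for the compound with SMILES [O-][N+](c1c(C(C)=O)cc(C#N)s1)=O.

7

Molecular formula from the SMILES: C7H4N2O3S.
DoU = (2C + 2 + N − H − X)/2 = (2·7 + 2 + 2 − 4 − 0)/2 = 14/2 = 7.
(Structurally: 1 ring(s) + 6 π bond(s) = 7.)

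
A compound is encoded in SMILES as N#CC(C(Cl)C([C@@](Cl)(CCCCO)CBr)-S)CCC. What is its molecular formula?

Heavy atoms from the SMILES: 1 Br, 13 C, 2 Cl, 1 N, 1 O, 1 S.
Implicit hydrogens by atom environment:
  7 × C: 2 H each → 14
  3 × C: 1 H each → 3
  2 × C: no H
  2 × Cl: no H
  1 × Br: no H
  1 × C: 3 H
  1 × N: no H
  1 × O: 1 H
  1 × S: 1 H
  Total hydrogens = 22.
Molecular formula: C13H22BrCl2NOS

C13H22BrCl2NOS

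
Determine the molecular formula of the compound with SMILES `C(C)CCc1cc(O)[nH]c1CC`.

C10H17NO

Heavy atoms from the SMILES: 10 C, 1 N, 1 O.
Implicit hydrogens by atom environment:
  4 × C: 2 H each → 8
  3 × C (aromatic): no H
  2 × C: 3 H each → 6
  1 × C (aromatic): 1 H
  1 × N (aromatic): 1 H
  1 × O: 1 H
  Total hydrogens = 17.
Molecular formula: C10H17NO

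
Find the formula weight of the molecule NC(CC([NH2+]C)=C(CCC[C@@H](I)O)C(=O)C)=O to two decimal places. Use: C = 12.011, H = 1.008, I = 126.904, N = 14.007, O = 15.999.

Molecular formula: C11H20IN2O3+.
M = 11×12.011 + 20×1.008 + 1×126.904 + 2×14.007 + 3×15.999 = 355.20 g/mol.

355.20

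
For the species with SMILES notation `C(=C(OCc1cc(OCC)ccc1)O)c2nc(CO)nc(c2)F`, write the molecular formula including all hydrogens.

C16H17FN2O4

Heavy atoms from the SMILES: 16 C, 1 F, 2 N, 4 O.
Implicit hydrogens by atom environment:
  5 × C (aromatic): 1 H each → 5
  5 × C (aromatic): no H
  3 × C: 2 H each → 6
  2 × N (aromatic): no H
  2 × O: 1 H each → 2
  2 × O: no H
  1 × C: 3 H
  1 × C: 1 H
  1 × C: no H
  1 × F: no H
  Total hydrogens = 17.
Molecular formula: C16H17FN2O4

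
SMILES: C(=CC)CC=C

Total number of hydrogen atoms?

Hydrogens are implicit in SMILES; fill each atom to its normal valence:
  3 × C: 1 H each → 3
  2 × C: 2 H each → 4
  1 × C: 3 H
  Total hydrogens = 10.

10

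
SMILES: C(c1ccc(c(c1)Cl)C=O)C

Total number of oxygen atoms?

1

The symbol for oxygen appears 1 time in the SMILES.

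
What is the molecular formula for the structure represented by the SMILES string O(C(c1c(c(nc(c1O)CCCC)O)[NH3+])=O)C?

C11H17N2O4+

Heavy atoms from the SMILES: 11 C, 2 N, 4 O.
Implicit hydrogens by atom environment:
  5 × C (aromatic): no H
  3 × C: 2 H each → 6
  2 × C: 3 H each → 6
  2 × O: 1 H each → 2
  2 × O: no H
  1 × C: no H
  1 × N (charge +1): 3 H
  1 × N (aromatic): no H
  Total hydrogens = 17.
Net charge +1.
Molecular formula: C11H17N2O4+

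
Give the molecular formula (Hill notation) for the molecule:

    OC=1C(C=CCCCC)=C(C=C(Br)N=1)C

Heavy atoms from the SMILES: 1 Br, 12 C, 1 N, 1 O.
Implicit hydrogens by atom environment:
  4 × C (aromatic): no H
  3 × C: 2 H each → 6
  2 × C: 3 H each → 6
  2 × C: 1 H each → 2
  1 × Br: no H
  1 × C (aromatic): 1 H
  1 × N (aromatic): no H
  1 × O: 1 H
  Total hydrogens = 16.
Molecular formula: C12H16BrNO

C12H16BrNO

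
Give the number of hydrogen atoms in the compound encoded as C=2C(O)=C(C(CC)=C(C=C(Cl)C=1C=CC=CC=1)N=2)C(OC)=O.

16

Hydrogens are implicit in SMILES; fill each atom to its normal valence:
  6 × C (aromatic): 1 H each → 6
  5 × C (aromatic): no H
  2 × C: 3 H each → 6
  2 × C: no H
  2 × O: no H
  1 × C: 2 H
  1 × C: 1 H
  1 × Cl: no H
  1 × N (aromatic): no H
  1 × O: 1 H
  Total hydrogens = 16.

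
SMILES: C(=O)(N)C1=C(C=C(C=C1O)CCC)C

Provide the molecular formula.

Heavy atoms from the SMILES: 11 C, 1 N, 2 O.
Implicit hydrogens by atom environment:
  4 × C (aromatic): no H
  2 × C: 3 H each → 6
  2 × C: 2 H each → 4
  2 × C (aromatic): 1 H each → 2
  1 × C: no H
  1 × N: 2 H
  1 × O: 1 H
  1 × O: no H
  Total hydrogens = 15.
Molecular formula: C11H15NO2

C11H15NO2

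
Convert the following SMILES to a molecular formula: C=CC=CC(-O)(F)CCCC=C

Heavy atoms from the SMILES: 10 C, 1 F, 1 O.
Implicit hydrogens by atom environment:
  5 × C: 2 H each → 10
  4 × C: 1 H each → 4
  1 × C: no H
  1 × F: no H
  1 × O: 1 H
  Total hydrogens = 15.
Molecular formula: C10H15FO

C10H15FO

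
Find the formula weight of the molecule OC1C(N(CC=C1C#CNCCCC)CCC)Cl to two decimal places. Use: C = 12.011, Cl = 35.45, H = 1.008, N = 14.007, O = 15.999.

Molecular formula: C14H23ClN2O.
M = 14×12.011 + 1×35.45 + 23×1.008 + 2×14.007 + 1×15.999 = 270.80 g/mol.

270.80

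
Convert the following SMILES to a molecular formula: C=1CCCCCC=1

Heavy atoms from the SMILES: 7 C.
Implicit hydrogens by atom environment:
  5 × C: 2 H each → 10
  2 × C: 1 H each → 2
  Total hydrogens = 12.
Molecular formula: C7H12

C7H12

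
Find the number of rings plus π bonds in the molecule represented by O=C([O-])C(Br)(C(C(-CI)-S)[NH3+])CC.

Molecular formula from the SMILES: C7H13BrINO2S.
DoU = (2C + 2 + N − H − X)/2 = (2·7 + 2 + 1 − 13 − 2)/2 = 2/2 = 1.
(Structurally: 0 ring(s) + 1 π bond(s) = 1.)

1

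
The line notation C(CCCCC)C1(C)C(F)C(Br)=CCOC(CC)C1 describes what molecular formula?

C16H28BrFO

Heavy atoms from the SMILES: 1 Br, 16 C, 1 F, 1 O.
Implicit hydrogens by atom environment:
  8 × C: 2 H each → 16
  3 × C: 3 H each → 9
  3 × C: 1 H each → 3
  2 × C: no H
  1 × Br: no H
  1 × F: no H
  1 × O: no H
  Total hydrogens = 28.
Molecular formula: C16H28BrFO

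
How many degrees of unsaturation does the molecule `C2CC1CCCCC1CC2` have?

2

Molecular formula from the SMILES: C10H18.
DoU = (2C + 2 + N − H − X)/2 = (2·10 + 2 + 0 − 18 − 0)/2 = 4/2 = 2.
(Structurally: 2 ring(s) + 0 π bond(s) = 2.)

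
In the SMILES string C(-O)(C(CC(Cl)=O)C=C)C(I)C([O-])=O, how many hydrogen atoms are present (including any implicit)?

9

Hydrogens are implicit in SMILES; fill each atom to its normal valence:
  4 × C: 1 H each → 4
  2 × C: 2 H each → 4
  2 × C: no H
  2 × O: no H
  1 × Cl: no H
  1 × I: no H
  1 × O: 1 H
  1 × O (charge -1): no H
  Total hydrogens = 9.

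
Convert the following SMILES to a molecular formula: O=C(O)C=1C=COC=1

C5H4O3

Heavy atoms from the SMILES: 5 C, 3 O.
Implicit hydrogens by atom environment:
  3 × C (aromatic): 1 H each → 3
  1 × C (aromatic): no H
  1 × C: no H
  1 × O: 1 H
  1 × O (aromatic): no H
  1 × O: no H
  Total hydrogens = 4.
Molecular formula: C5H4O3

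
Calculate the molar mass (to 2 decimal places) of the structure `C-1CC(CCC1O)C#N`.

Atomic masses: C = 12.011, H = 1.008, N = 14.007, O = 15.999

Molecular formula: C7H11NO.
M = 7×12.011 + 11×1.008 + 1×14.007 + 1×15.999 = 125.17 g/mol.

125.17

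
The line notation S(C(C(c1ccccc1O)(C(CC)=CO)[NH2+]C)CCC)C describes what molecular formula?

C17H28NO2S+

Heavy atoms from the SMILES: 17 C, 1 N, 2 O, 1 S.
Implicit hydrogens by atom environment:
  4 × C: 3 H each → 12
  4 × C (aromatic): 1 H each → 4
  3 × C: 2 H each → 6
  2 × C: 1 H each → 2
  2 × C: no H
  2 × C (aromatic): no H
  2 × O: 1 H each → 2
  1 × N (charge +1): 2 H
  1 × S: no H
  Total hydrogens = 28.
Net charge +1.
Molecular formula: C17H28NO2S+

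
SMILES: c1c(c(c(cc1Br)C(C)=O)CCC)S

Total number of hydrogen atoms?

13

Hydrogens are implicit in SMILES; fill each atom to its normal valence:
  4 × C (aromatic): no H
  2 × C: 3 H each → 6
  2 × C: 2 H each → 4
  2 × C (aromatic): 1 H each → 2
  1 × Br: no H
  1 × C: no H
  1 × O: no H
  1 × S: 1 H
  Total hydrogens = 13.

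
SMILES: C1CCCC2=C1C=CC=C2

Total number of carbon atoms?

10

The symbol for carbon appears 10 times in the SMILES.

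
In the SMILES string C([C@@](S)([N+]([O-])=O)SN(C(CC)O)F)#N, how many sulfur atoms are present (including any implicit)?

The symbol for sulfur appears 2 times in the SMILES.

2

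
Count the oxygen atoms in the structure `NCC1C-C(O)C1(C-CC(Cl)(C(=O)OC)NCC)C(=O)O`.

The symbol for oxygen appears 5 times in the SMILES.

5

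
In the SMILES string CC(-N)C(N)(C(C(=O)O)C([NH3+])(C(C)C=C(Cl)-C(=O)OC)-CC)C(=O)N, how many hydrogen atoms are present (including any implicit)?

Hydrogens are implicit in SMILES; fill each atom to its normal valence:
  6 × C: no H
  4 × C: 3 H each → 12
  4 × C: 1 H each → 4
  4 × O: no H
  3 × N: 2 H each → 6
  1 × C: 2 H
  1 × Cl: no H
  1 × N (charge +1): 3 H
  1 × O: 1 H
  Total hydrogens = 28.

28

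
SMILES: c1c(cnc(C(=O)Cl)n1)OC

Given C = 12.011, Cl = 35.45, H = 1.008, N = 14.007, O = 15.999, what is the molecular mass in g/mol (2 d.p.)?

Molecular formula: C6H5ClN2O2.
M = 6×12.011 + 1×35.45 + 5×1.008 + 2×14.007 + 2×15.999 = 172.57 g/mol.

172.57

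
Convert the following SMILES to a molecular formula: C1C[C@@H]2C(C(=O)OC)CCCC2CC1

C12H20O2

Heavy atoms from the SMILES: 12 C, 2 O.
Implicit hydrogens by atom environment:
  7 × C: 2 H each → 14
  3 × C: 1 H each → 3
  2 × O: no H
  1 × C: 3 H
  1 × C: no H
  Total hydrogens = 20.
Molecular formula: C12H20O2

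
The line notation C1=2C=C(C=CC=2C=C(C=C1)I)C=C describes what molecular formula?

Heavy atoms from the SMILES: 12 C, 1 I.
Implicit hydrogens by atom environment:
  6 × C (aromatic): 1 H each → 6
  4 × C (aromatic): no H
  1 × C: 2 H
  1 × C: 1 H
  1 × I: no H
  Total hydrogens = 9.
Molecular formula: C12H9I

C12H9I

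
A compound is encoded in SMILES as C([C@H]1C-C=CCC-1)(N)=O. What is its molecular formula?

C7H11NO

Heavy atoms from the SMILES: 7 C, 1 N, 1 O.
Implicit hydrogens by atom environment:
  3 × C: 2 H each → 6
  3 × C: 1 H each → 3
  1 × C: no H
  1 × N: 2 H
  1 × O: no H
  Total hydrogens = 11.
Molecular formula: C7H11NO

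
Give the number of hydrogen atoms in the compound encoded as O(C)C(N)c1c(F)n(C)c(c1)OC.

13

Hydrogens are implicit in SMILES; fill each atom to its normal valence:
  3 × C: 3 H each → 9
  3 × C (aromatic): no H
  2 × O: no H
  1 × C (aromatic): 1 H
  1 × C: 1 H
  1 × F: no H
  1 × N: 2 H
  1 × N (aromatic): no H
  Total hydrogens = 13.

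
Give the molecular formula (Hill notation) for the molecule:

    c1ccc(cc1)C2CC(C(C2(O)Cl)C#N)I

Heavy atoms from the SMILES: 12 C, 1 Cl, 1 I, 1 N, 1 O.
Implicit hydrogens by atom environment:
  5 × C (aromatic): 1 H each → 5
  3 × C: 1 H each → 3
  2 × C: no H
  1 × C: 2 H
  1 × C (aromatic): no H
  1 × Cl: no H
  1 × I: no H
  1 × N: no H
  1 × O: 1 H
  Total hydrogens = 11.
Molecular formula: C12H11ClINO

C12H11ClINO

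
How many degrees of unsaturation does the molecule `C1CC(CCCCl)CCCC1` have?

Molecular formula from the SMILES: C10H19Cl.
DoU = (2C + 2 + N − H − X)/2 = (2·10 + 2 + 0 − 19 − 1)/2 = 2/2 = 1.
(Structurally: 1 ring(s) + 0 π bond(s) = 1.)

1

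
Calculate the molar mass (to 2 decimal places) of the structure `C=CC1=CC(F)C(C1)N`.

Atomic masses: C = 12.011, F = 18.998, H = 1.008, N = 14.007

127.16

Molecular formula: C7H10FN.
M = 7×12.011 + 1×18.998 + 10×1.008 + 1×14.007 = 127.16 g/mol.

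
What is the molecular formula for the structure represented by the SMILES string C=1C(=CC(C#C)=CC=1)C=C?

C10H8

Heavy atoms from the SMILES: 10 C.
Implicit hydrogens by atom environment:
  4 × C (aromatic): 1 H each → 4
  2 × C: 1 H each → 2
  2 × C (aromatic): no H
  1 × C: 2 H
  1 × C: no H
  Total hydrogens = 8.
Molecular formula: C10H8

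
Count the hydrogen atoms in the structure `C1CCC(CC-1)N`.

13

Hydrogens are implicit in SMILES; fill each atom to its normal valence:
  5 × C: 2 H each → 10
  1 × C: 1 H
  1 × N: 2 H
  Total hydrogens = 13.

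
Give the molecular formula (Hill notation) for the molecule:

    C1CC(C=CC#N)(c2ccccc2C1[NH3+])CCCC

Heavy atoms from the SMILES: 17 C, 2 N.
Implicit hydrogens by atom environment:
  5 × C: 2 H each → 10
  4 × C (aromatic): 1 H each → 4
  3 × C: 1 H each → 3
  2 × C (aromatic): no H
  2 × C: no H
  1 × C: 3 H
  1 × N (charge +1): 3 H
  1 × N: no H
  Total hydrogens = 23.
Net charge +1.
Molecular formula: C17H23N2+

C17H23N2+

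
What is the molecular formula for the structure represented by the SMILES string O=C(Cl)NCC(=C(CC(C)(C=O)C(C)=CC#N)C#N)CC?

Heavy atoms from the SMILES: 15 C, 1 Cl, 3 N, 2 O.
Implicit hydrogens by atom environment:
  7 × C: no H
  3 × C: 3 H each → 9
  3 × C: 2 H each → 6
  2 × C: 1 H each → 2
  2 × N: no H
  2 × O: no H
  1 × Cl: no H
  1 × N: 1 H
  Total hydrogens = 18.
Molecular formula: C15H18ClN3O2

C15H18ClN3O2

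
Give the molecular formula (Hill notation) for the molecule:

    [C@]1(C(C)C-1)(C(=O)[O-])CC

Heavy atoms from the SMILES: 7 C, 2 O.
Implicit hydrogens by atom environment:
  2 × C: 3 H each → 6
  2 × C: 2 H each → 4
  2 × C: no H
  1 × C: 1 H
  1 × O: no H
  1 × O (charge -1): no H
  Total hydrogens = 11.
Net charge -1.
Molecular formula: C7H11O2-

C7H11O2-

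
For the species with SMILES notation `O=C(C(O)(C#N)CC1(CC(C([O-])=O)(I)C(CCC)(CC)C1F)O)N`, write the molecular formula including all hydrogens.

Heavy atoms from the SMILES: 15 C, 1 F, 1 I, 2 N, 5 O.
Implicit hydrogens by atom environment:
  7 × C: no H
  5 × C: 2 H each → 10
  2 × C: 3 H each → 6
  2 × O: 1 H each → 2
  2 × O: no H
  1 × C: 1 H
  1 × F: no H
  1 × I: no H
  1 × N: 2 H
  1 × N: no H
  1 × O (charge -1): no H
  Total hydrogens = 21.
Net charge -1.
Molecular formula: C15H21FIN2O5-

C15H21FIN2O5-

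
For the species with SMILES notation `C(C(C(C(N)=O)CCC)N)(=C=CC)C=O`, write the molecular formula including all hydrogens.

C11H18N2O2

Heavy atoms from the SMILES: 11 C, 2 N, 2 O.
Implicit hydrogens by atom environment:
  4 × C: 1 H each → 4
  3 × C: no H
  2 × C: 3 H each → 6
  2 × C: 2 H each → 4
  2 × N: 2 H each → 4
  2 × O: no H
  Total hydrogens = 18.
Molecular formula: C11H18N2O2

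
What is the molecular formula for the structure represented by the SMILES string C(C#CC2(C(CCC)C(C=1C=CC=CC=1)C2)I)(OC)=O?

C17H19IO2

Heavy atoms from the SMILES: 17 C, 1 I, 2 O.
Implicit hydrogens by atom environment:
  5 × C (aromatic): 1 H each → 5
  4 × C: no H
  3 × C: 2 H each → 6
  2 × C: 3 H each → 6
  2 × C: 1 H each → 2
  2 × O: no H
  1 × C (aromatic): no H
  1 × I: no H
  Total hydrogens = 19.
Molecular formula: C17H19IO2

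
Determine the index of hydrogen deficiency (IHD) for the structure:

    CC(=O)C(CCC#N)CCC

3

Molecular formula from the SMILES: C9H15NO.
DoU = (2C + 2 + N − H − X)/2 = (2·9 + 2 + 1 − 15 − 0)/2 = 6/2 = 3.
(Structurally: 0 ring(s) + 3 π bond(s) = 3.)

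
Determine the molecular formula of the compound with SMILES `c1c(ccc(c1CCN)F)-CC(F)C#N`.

C11H12F2N2

Heavy atoms from the SMILES: 11 C, 2 F, 2 N.
Implicit hydrogens by atom environment:
  3 × C: 2 H each → 6
  3 × C (aromatic): 1 H each → 3
  3 × C (aromatic): no H
  2 × F: no H
  1 × C: 1 H
  1 × C: no H
  1 × N: 2 H
  1 × N: no H
  Total hydrogens = 12.
Molecular formula: C11H12F2N2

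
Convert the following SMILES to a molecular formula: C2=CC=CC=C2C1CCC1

C10H12

Heavy atoms from the SMILES: 10 C.
Implicit hydrogens by atom environment:
  5 × C (aromatic): 1 H each → 5
  3 × C: 2 H each → 6
  1 × C: 1 H
  1 × C (aromatic): no H
  Total hydrogens = 12.
Molecular formula: C10H12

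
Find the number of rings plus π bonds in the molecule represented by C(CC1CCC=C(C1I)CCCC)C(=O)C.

3

Molecular formula from the SMILES: C14H23IO.
DoU = (2C + 2 + N − H − X)/2 = (2·14 + 2 + 0 − 23 − 1)/2 = 6/2 = 3.
(Structurally: 1 ring(s) + 2 π bond(s) = 3.)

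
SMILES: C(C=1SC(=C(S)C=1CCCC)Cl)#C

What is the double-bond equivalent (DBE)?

Molecular formula from the SMILES: C10H11ClS2.
DoU = (2C + 2 + N − H − X)/2 = (2·10 + 2 + 0 − 11 − 1)/2 = 10/2 = 5.
(Structurally: 1 ring(s) + 4 π bond(s) = 5.)

5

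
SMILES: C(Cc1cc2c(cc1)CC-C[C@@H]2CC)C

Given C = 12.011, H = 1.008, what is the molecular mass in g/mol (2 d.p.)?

Molecular formula: C15H22.
M = 15×12.011 + 22×1.008 = 202.34 g/mol.

202.34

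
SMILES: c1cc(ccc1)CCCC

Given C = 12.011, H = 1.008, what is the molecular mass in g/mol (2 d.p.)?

Molecular formula: C10H14.
M = 10×12.011 + 14×1.008 = 134.22 g/mol.

134.22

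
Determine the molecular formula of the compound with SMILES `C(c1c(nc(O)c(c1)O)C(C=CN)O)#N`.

C9H9N3O3

Heavy atoms from the SMILES: 9 C, 3 N, 3 O.
Implicit hydrogens by atom environment:
  4 × C (aromatic): no H
  3 × C: 1 H each → 3
  3 × O: 1 H each → 3
  1 × C (aromatic): 1 H
  1 × C: no H
  1 × N: 2 H
  1 × N (aromatic): no H
  1 × N: no H
  Total hydrogens = 9.
Molecular formula: C9H9N3O3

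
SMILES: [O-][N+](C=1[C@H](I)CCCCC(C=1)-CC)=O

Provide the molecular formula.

C10H16INO2

Heavy atoms from the SMILES: 10 C, 1 I, 1 N, 2 O.
Implicit hydrogens by atom environment:
  5 × C: 2 H each → 10
  3 × C: 1 H each → 3
  1 × C: 3 H
  1 × C: no H
  1 × I: no H
  1 × N (charge +1): no H
  1 × O: no H
  1 × O (charge -1): no H
  Total hydrogens = 16.
Molecular formula: C10H16INO2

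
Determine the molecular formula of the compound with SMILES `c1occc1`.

Heavy atoms from the SMILES: 4 C, 1 O.
Implicit hydrogens by atom environment:
  4 × C (aromatic): 1 H each → 4
  1 × O (aromatic): no H
  Total hydrogens = 4.
Molecular formula: C4H4O

C4H4O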